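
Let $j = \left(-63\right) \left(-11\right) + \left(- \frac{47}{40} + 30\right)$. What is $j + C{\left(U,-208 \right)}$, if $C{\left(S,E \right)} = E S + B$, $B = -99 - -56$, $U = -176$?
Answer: $\frac{1491473}{40} \approx 37287.0$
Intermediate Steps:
$B = -43$ ($B = -99 + 56 = -43$)
$j = \frac{28873}{40}$ ($j = 693 + \left(\left(-47\right) \frac{1}{40} + 30\right) = 693 + \left(- \frac{47}{40} + 30\right) = 693 + \frac{1153}{40} = \frac{28873}{40} \approx 721.83$)
$C{\left(S,E \right)} = -43 + E S$ ($C{\left(S,E \right)} = E S - 43 = -43 + E S$)
$j + C{\left(U,-208 \right)} = \frac{28873}{40} - -36565 = \frac{28873}{40} + \left(-43 + 36608\right) = \frac{28873}{40} + 36565 = \frac{1491473}{40}$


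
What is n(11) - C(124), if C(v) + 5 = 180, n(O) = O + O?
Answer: -153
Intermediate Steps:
n(O) = 2*O
C(v) = 175 (C(v) = -5 + 180 = 175)
n(11) - C(124) = 2*11 - 1*175 = 22 - 175 = -153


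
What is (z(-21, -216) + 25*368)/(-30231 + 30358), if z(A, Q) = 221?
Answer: 9421/127 ≈ 74.181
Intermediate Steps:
(z(-21, -216) + 25*368)/(-30231 + 30358) = (221 + 25*368)/(-30231 + 30358) = (221 + 9200)/127 = 9421*(1/127) = 9421/127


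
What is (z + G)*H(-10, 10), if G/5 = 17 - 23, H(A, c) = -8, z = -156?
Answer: 1488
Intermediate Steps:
G = -30 (G = 5*(17 - 23) = 5*(-6) = -30)
(z + G)*H(-10, 10) = (-156 - 30)*(-8) = -186*(-8) = 1488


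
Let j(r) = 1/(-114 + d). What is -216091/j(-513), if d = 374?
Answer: -56183660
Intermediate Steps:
j(r) = 1/260 (j(r) = 1/(-114 + 374) = 1/260)
-216091/j(-513) = -216091/1/260 = -216091*260 = -56183660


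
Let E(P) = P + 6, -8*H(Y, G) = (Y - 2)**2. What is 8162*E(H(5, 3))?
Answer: 159159/4 ≈ 39790.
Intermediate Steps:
H(Y, G) = -(-2 + Y)**2/8 (H(Y, G) = -(Y - 2)**2/8 = -(-2 + Y)**2/8)
E(P) = 6 + P
8162*E(H(5, 3)) = 8162*(6 - (-2 + 5)**2/8) = 8162*(6 - 1/8*3**2) = 8162*(6 - 1/8*9) = 8162*(6 - 9/8) = 8162*(39/8) = 159159/4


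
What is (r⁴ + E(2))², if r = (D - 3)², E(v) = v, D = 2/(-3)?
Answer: 45955355670232009/43046721 ≈ 1.0676e+9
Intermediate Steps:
D = -⅔ (D = 2*(-⅓) = -⅔ ≈ -0.66667)
r = 121/9 (r = (-⅔ - 3)² = (-11/3)² = 121/9 ≈ 13.444)
(r⁴ + E(2))² = ((121/9)⁴ + 2)² = (214358881/6561 + 2)² = (214372003/6561)² = 45955355670232009/43046721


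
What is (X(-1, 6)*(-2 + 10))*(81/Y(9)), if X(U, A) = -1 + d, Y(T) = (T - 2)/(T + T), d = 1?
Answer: 0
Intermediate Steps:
Y(T) = (-2 + T)/(2*T) (Y(T) = (-2 + T)/((2*T)) = (-2 + T)*(1/(2*T)) = (-2 + T)/(2*T))
X(U, A) = 0 (X(U, A) = -1 + 1 = 0)
(X(-1, 6)*(-2 + 10))*(81/Y(9)) = (0*(-2 + 10))*(81/(((1/2)*(-2 + 9)/9))) = (0*8)*(81/(((1/2)*(1/9)*7))) = 0*(81/(7/18)) = 0*(81*(18/7)) = 0*(1458/7) = 0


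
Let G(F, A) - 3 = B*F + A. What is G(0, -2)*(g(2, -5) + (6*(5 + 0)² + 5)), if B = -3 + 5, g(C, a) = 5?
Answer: 160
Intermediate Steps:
B = 2
G(F, A) = 3 + A + 2*F (G(F, A) = 3 + (2*F + A) = 3 + (A + 2*F) = 3 + A + 2*F)
G(0, -2)*(g(2, -5) + (6*(5 + 0)² + 5)) = (3 - 2 + 2*0)*(5 + (6*(5 + 0)² + 5)) = (3 - 2 + 0)*(5 + (6*5² + 5)) = 1*(5 + (6*25 + 5)) = 1*(5 + (150 + 5)) = 1*(5 + 155) = 1*160 = 160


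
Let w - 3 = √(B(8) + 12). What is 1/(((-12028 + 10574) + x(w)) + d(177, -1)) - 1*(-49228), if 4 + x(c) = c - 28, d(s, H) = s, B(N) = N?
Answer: 41982031571/852808 - √5/852808 ≈ 49228.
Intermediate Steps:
w = 3 + 2*√5 (w = 3 + √(8 + 12) = 3 + √20 = 3 + 2*√5 ≈ 7.4721)
x(c) = -32 + c (x(c) = -4 + (c - 28) = -4 + (-28 + c) = -32 + c)
1/(((-12028 + 10574) + x(w)) + d(177, -1)) - 1*(-49228) = 1/(((-12028 + 10574) + (-32 + (3 + 2*√5))) + 177) - 1*(-49228) = 1/((-1454 + (-29 + 2*√5)) + 177) + 49228 = 1/((-1483 + 2*√5) + 177) + 49228 = 1/(-1306 + 2*√5) + 49228 = 49228 + 1/(-1306 + 2*√5)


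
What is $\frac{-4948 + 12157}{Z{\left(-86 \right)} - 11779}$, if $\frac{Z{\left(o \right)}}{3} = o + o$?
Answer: $- \frac{7209}{12295} \approx -0.58634$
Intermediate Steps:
$Z{\left(o \right)} = 6 o$ ($Z{\left(o \right)} = 3 \left(o + o\right) = 3 \cdot 2 o = 6 o$)
$\frac{-4948 + 12157}{Z{\left(-86 \right)} - 11779} = \frac{-4948 + 12157}{6 \left(-86\right) - 11779} = \frac{7209}{-516 - 11779} = \frac{7209}{-12295} = 7209 \left(- \frac{1}{12295}\right) = - \frac{7209}{12295}$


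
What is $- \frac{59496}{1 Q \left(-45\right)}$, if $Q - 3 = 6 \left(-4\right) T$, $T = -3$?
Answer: $\frac{19832}{1125} \approx 17.628$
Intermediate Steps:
$Q = 75$ ($Q = 3 + 6 \left(-4\right) \left(-3\right) = 3 - -72 = 3 + 72 = 75$)
$- \frac{59496}{1 Q \left(-45\right)} = - \frac{59496}{1 \cdot 75 \left(-45\right)} = - \frac{59496}{75 \left(-45\right)} = - \frac{59496}{-3375} = \left(-59496\right) \left(- \frac{1}{3375}\right) = \frac{19832}{1125}$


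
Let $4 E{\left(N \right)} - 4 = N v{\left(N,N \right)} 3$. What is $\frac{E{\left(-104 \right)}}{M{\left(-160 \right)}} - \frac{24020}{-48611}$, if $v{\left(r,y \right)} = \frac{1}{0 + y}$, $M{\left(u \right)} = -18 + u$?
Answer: $\frac{16761963}{34611032} \approx 0.4843$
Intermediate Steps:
$v{\left(r,y \right)} = \frac{1}{y}$
$E{\left(N \right)} = \frac{7}{4}$ ($E{\left(N \right)} = 1 + \frac{\frac{N}{N} 3}{4} = 1 + \frac{1 \cdot 3}{4} = 1 + \frac{1}{4} \cdot 3 = 1 + \frac{3}{4} = \frac{7}{4}$)
$\frac{E{\left(-104 \right)}}{M{\left(-160 \right)}} - \frac{24020}{-48611} = \frac{7}{4 \left(-18 - 160\right)} - \frac{24020}{-48611} = \frac{7}{4 \left(-178\right)} - - \frac{24020}{48611} = \frac{7}{4} \left(- \frac{1}{178}\right) + \frac{24020}{48611} = - \frac{7}{712} + \frac{24020}{48611} = \frac{16761963}{34611032}$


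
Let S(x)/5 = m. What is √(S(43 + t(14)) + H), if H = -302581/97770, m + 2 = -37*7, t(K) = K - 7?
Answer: I*√12504042978870/97770 ≈ 36.168*I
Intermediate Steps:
t(K) = -7 + K
m = -261 (m = -2 - 37*7 = -2 - 259 = -261)
S(x) = -1305 (S(x) = 5*(-261) = -1305)
H = -302581/97770 (H = -302581*1/97770 = -302581/97770 ≈ -3.0948)
√(S(43 + t(14)) + H) = √(-1305 - 302581/97770) = √(-127892431/97770) = I*√12504042978870/97770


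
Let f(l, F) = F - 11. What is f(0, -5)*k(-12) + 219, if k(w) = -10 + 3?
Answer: 331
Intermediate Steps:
f(l, F) = -11 + F
k(w) = -7
f(0, -5)*k(-12) + 219 = (-11 - 5)*(-7) + 219 = -16*(-7) + 219 = 112 + 219 = 331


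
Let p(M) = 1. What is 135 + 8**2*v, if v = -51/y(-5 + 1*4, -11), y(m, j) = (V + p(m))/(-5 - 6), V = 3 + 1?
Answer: 36579/5 ≈ 7315.8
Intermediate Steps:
V = 4
y(m, j) = -5/11 (y(m, j) = (4 + 1)/(-5 - 6) = 5/(-11) = 5*(-1/11) = -5/11)
v = 561/5 (v = -51/(-5/11) = -51*(-11/5) = 561/5 ≈ 112.20)
135 + 8**2*v = 135 + 8**2*(561/5) = 135 + 64*(561/5) = 135 + 35904/5 = 36579/5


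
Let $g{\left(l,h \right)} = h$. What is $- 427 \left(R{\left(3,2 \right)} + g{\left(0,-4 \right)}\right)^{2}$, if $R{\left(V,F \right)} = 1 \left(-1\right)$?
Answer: $-10675$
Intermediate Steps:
$R{\left(V,F \right)} = -1$
$- 427 \left(R{\left(3,2 \right)} + g{\left(0,-4 \right)}\right)^{2} = - 427 \left(-1 - 4\right)^{2} = - 427 \left(-5\right)^{2} = \left(-427\right) 25 = -10675$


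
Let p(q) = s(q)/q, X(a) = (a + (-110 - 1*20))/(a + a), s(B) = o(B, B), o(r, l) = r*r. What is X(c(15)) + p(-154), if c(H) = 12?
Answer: -1907/12 ≈ -158.92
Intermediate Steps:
o(r, l) = r**2
s(B) = B**2
X(a) = (-130 + a)/(2*a) (X(a) = (a + (-110 - 20))/((2*a)) = (a - 130)*(1/(2*a)) = (-130 + a)*(1/(2*a)) = (-130 + a)/(2*a))
p(q) = q (p(q) = q**2/q = q)
X(c(15)) + p(-154) = (1/2)*(-130 + 12)/12 - 154 = (1/2)*(1/12)*(-118) - 154 = -59/12 - 154 = -1907/12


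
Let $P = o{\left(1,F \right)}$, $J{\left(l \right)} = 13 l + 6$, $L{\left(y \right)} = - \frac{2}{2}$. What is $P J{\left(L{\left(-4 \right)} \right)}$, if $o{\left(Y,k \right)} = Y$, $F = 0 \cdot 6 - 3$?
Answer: $-7$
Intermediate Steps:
$L{\left(y \right)} = -1$ ($L{\left(y \right)} = \left(-2\right) \frac{1}{2} = -1$)
$J{\left(l \right)} = 6 + 13 l$
$F = -3$ ($F = 0 - 3 = -3$)
$P = 1$
$P J{\left(L{\left(-4 \right)} \right)} = 1 \left(6 + 13 \left(-1\right)\right) = 1 \left(6 - 13\right) = 1 \left(-7\right) = -7$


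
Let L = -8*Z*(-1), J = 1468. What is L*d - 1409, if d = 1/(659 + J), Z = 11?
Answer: -2996855/2127 ≈ -1409.0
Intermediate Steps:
d = 1/2127 (d = 1/(659 + 1468) = 1/2127 ≈ 0.00047015)
L = 88 (L = -8*11*(-1) = -88*(-1) = 88)
L*d - 1409 = 88*(1/2127) - 1409 = 88/2127 - 1409 = -2996855/2127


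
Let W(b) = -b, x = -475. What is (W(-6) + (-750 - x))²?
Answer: 72361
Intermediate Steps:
(W(-6) + (-750 - x))² = (-1*(-6) + (-750 - 1*(-475)))² = (6 + (-750 + 475))² = (6 - 275)² = (-269)² = 72361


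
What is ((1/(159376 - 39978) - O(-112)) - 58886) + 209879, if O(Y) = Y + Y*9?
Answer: 18161987975/119398 ≈ 1.5211e+5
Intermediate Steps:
O(Y) = 10*Y (O(Y) = Y + 9*Y = 10*Y)
((1/(159376 - 39978) - O(-112)) - 58886) + 209879 = ((1/(159376 - 39978) - 10*(-112)) - 58886) + 209879 = ((1/119398 - 1*(-1120)) - 58886) + 209879 = ((1/119398 + 1120) - 58886) + 209879 = (133725761/119398 - 58886) + 209879 = -6897144867/119398 + 209879 = 18161987975/119398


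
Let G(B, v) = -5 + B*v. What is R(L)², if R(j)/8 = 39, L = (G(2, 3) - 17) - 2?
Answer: 97344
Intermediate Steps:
L = -18 (L = ((-5 + 2*3) - 17) - 2 = ((-5 + 6) - 17) - 2 = (1 - 17) - 2 = -16 - 2 = -18)
R(j) = 312 (R(j) = 8*39 = 312)
R(L)² = 312² = 97344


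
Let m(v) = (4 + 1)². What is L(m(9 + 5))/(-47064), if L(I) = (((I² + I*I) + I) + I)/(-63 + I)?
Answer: 325/447108 ≈ 0.00072689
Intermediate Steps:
m(v) = 25 (m(v) = 5² = 25)
L(I) = (2*I + 2*I²)/(-63 + I) (L(I) = (((I² + I²) + I) + I)/(-63 + I) = ((2*I² + I) + I)/(-63 + I) = ((I + 2*I²) + I)/(-63 + I) = (2*I + 2*I²)/(-63 + I))
L(m(9 + 5))/(-47064) = (2*25*(1 + 25)/(-63 + 25))/(-47064) = (2*25*26/(-38))*(-1/47064) = (2*25*(-1/38)*26)*(-1/47064) = -650/19*(-1/47064) = 325/447108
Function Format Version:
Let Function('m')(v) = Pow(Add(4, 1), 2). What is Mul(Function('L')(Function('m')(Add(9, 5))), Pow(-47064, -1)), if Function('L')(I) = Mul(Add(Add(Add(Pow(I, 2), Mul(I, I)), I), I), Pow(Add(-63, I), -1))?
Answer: Rational(325, 447108) ≈ 0.00072689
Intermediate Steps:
Function('m')(v) = 25 (Function('m')(v) = Pow(5, 2) = 25)
Function('L')(I) = Mul(Pow(Add(-63, I), -1), Add(Mul(2, I), Mul(2, Pow(I, 2)))) (Function('L')(I) = Mul(Add(Add(Add(Pow(I, 2), Pow(I, 2)), I), I), Pow(Add(-63, I), -1)) = Mul(Add(Add(Mul(2, Pow(I, 2)), I), I), Pow(Add(-63, I), -1)) = Mul(Add(Add(I, Mul(2, Pow(I, 2))), I), Pow(Add(-63, I), -1)) = Mul(Add(Mul(2, I), Mul(2, Pow(I, 2))), Pow(Add(-63, I), -1)) = Mul(Pow(Add(-63, I), -1), Add(Mul(2, I), Mul(2, Pow(I, 2)))))
Mul(Function('L')(Function('m')(Add(9, 5))), Pow(-47064, -1)) = Mul(Mul(2, 25, Pow(Add(-63, 25), -1), Add(1, 25)), Pow(-47064, -1)) = Mul(Mul(2, 25, Pow(-38, -1), 26), Rational(-1, 47064)) = Mul(Mul(2, 25, Rational(-1, 38), 26), Rational(-1, 47064)) = Mul(Rational(-650, 19), Rational(-1, 47064)) = Rational(325, 447108)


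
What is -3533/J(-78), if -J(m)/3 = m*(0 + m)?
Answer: 3533/18252 ≈ 0.19357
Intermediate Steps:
J(m) = -3*m**2 (J(m) = -3*m*(0 + m) = -3*m*m = -3*m**2)
-3533/J(-78) = -3533/((-3*(-78)**2)) = -3533/((-3*6084)) = -3533/(-18252) = -3533*(-1/18252) = 3533/18252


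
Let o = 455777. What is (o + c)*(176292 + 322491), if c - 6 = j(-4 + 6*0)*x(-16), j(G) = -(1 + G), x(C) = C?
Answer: 227312870505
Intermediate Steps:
j(G) = -1 - G
c = -42 (c = 6 + (-1 - (-4 + 6*0))*(-16) = 6 + (-1 - (-4 + 0))*(-16) = 6 + (-1 - 1*(-4))*(-16) = 6 + (-1 + 4)*(-16) = 6 + 3*(-16) = 6 - 48 = -42)
(o + c)*(176292 + 322491) = (455777 - 42)*(176292 + 322491) = 455735*498783 = 227312870505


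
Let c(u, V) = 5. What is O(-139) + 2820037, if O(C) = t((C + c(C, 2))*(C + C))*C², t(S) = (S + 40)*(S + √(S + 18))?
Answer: 26840766624501 + 720518732*√37270 ≈ 2.6980e+13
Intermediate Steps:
t(S) = (40 + S)*(S + √(18 + S))
O(C) = C²*(40*√(18 + 2*C*(5 + C)) + 4*C²*(5 + C)² + 80*C*(5 + C) + 2*C*√(18 + 2*C*(5 + C))*(5 + C)) (O(C) = (((C + 5)*(C + C))² + 40*((C + 5)*(C + C)) + 40*√(18 + (C + 5)*(C + C)) + ((C + 5)*(C + C))*√(18 + (C + 5)*(C + C)))*C² = (((5 + C)*(2*C))² + 40*((5 + C)*(2*C)) + 40*√(18 + (5 + C)*(2*C)) + ((5 + C)*(2*C))*√(18 + (5 + C)*(2*C)))*C² = ((2*C*(5 + C))² + 40*(2*C*(5 + C)) + 40*√(18 + 2*C*(5 + C)) + (2*C*(5 + C))*√(18 + 2*C*(5 + C)))*C² = (4*C²*(5 + C)² + 80*C*(5 + C) + 40*√(18 + 2*C*(5 + C)) + 2*C*√(18 + 2*C*(5 + C))*(5 + C))*C² = (40*√(18 + 2*C*(5 + C)) + 4*C²*(5 + C)² + 80*C*(5 + C) + 2*C*√(18 + 2*C*(5 + C))*(5 + C))*C² = C²*(40*√(18 + 2*C*(5 + C)) + 4*C²*(5 + C)² + 80*C*(5 + C) + 2*C*√(18 + 2*C*(5 + C))*(5 + C)))
O(-139) + 2820037 = 2*(-139)²*(2*(-139)²*(5 - 139)² + 20*√2*√(9 - 139*(5 - 139)) + 40*(-139)*(5 - 139) - 139*√2*√(9 - 139*(5 - 139))*(5 - 139)) + 2820037 = 2*19321*(2*19321*(-134)² + 20*√2*√(9 - 139*(-134)) + 40*(-139)*(-134) - 139*√2*√(9 - 139*(-134))*(-134)) + 2820037 = 2*19321*(2*19321*17956 + 20*√2*√(9 + 18626) + 745040 - 139*√2*√(9 + 18626)*(-134)) + 2820037 = 2*19321*(693855752 + 20*√2*√18635 + 745040 - 139*√2*√18635*(-134)) + 2820037 = 2*19321*(693855752 + 20*√37270 + 745040 + 18626*√37270) + 2820037 = 2*19321*(694600792 + 18646*√37270) + 2820037 = (26840763804464 + 720518732*√37270) + 2820037 = 26840766624501 + 720518732*√37270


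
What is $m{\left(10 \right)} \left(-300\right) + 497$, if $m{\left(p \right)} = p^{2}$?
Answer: $-29503$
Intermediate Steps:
$m{\left(10 \right)} \left(-300\right) + 497 = 10^{2} \left(-300\right) + 497 = 100 \left(-300\right) + 497 = -30000 + 497 = -29503$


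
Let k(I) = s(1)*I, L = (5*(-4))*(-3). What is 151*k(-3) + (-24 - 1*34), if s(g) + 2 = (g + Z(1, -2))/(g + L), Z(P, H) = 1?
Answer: 50822/61 ≈ 833.15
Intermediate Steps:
L = 60 (L = -20*(-3) = 60)
s(g) = -2 + (1 + g)/(60 + g) (s(g) = -2 + (g + 1)/(g + 60) = -2 + (1 + g)/(60 + g))
k(I) = -120*I/61 (k(I) = ((-119 - 1*1)/(60 + 1))*I = ((-119 - 1)/61)*I = ((1/61)*(-120))*I = -120*I/61)
151*k(-3) + (-24 - 1*34) = 151*(-120/61*(-3)) + (-24 - 1*34) = 151*(360/61) + (-24 - 34) = 54360/61 - 58 = 50822/61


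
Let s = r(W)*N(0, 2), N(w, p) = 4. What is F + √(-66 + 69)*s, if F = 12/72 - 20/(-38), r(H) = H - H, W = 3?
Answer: 79/114 ≈ 0.69298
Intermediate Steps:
r(H) = 0
F = 79/114 (F = 12*(1/72) - 20*(-1/38) = ⅙ + 10/19 = 79/114 ≈ 0.69298)
s = 0 (s = 0*4 = 0)
F + √(-66 + 69)*s = 79/114 + √(-66 + 69)*0 = 79/114 + √3*0 = 79/114 + 0 = 79/114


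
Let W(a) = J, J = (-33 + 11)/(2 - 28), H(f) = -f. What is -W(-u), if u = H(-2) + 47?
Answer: -11/13 ≈ -0.84615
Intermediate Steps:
u = 49 (u = -1*(-2) + 47 = 2 + 47 = 49)
J = 11/13 (J = -22/(-26) = -22*(-1/26) = 11/13 ≈ 0.84615)
W(a) = 11/13
-W(-u) = -1*11/13 = -11/13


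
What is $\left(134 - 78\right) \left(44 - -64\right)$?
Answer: $6048$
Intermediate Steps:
$\left(134 - 78\right) \left(44 - -64\right) = 56 \left(44 + 64\right) = 56 \cdot 108 = 6048$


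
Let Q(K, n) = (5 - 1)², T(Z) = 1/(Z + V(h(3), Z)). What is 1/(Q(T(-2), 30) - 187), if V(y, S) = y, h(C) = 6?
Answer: -1/171 ≈ -0.0058480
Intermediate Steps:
T(Z) = 1/(6 + Z) (T(Z) = 1/(Z + 6) = 1/(6 + Z))
Q(K, n) = 16 (Q(K, n) = 4² = 16)
1/(Q(T(-2), 30) - 187) = 1/(16 - 187) = 1/(-171) = -1/171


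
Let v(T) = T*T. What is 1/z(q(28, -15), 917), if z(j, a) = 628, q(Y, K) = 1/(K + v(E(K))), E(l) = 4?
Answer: 1/628 ≈ 0.0015924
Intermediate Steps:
v(T) = T²
q(Y, K) = 1/(16 + K) (q(Y, K) = 1/(K + 4²) = 1/(K + 16) = 1/(16 + K))
1/z(q(28, -15), 917) = 1/628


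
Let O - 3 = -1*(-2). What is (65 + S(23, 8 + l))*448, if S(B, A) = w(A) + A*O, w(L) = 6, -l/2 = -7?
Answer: 81088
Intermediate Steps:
l = 14 (l = -2*(-7) = 14)
O = 5 (O = 3 - 1*(-2) = 3 + 2 = 5)
S(B, A) = 6 + 5*A (S(B, A) = 6 + A*5 = 6 + 5*A)
(65 + S(23, 8 + l))*448 = (65 + (6 + 5*(8 + 14)))*448 = (65 + (6 + 5*22))*448 = (65 + (6 + 110))*448 = (65 + 116)*448 = 181*448 = 81088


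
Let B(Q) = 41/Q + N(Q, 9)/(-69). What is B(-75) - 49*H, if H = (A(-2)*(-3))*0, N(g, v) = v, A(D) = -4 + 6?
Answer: -1168/1725 ≈ -0.67710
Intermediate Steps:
A(D) = 2
B(Q) = -3/23 + 41/Q (B(Q) = 41/Q + 9/(-69) = 41/Q + 9*(-1/69) = 41/Q - 3/23 = -3/23 + 41/Q)
H = 0 (H = (2*(-3))*0 = -6*0 = 0)
B(-75) - 49*H = (-3/23 + 41/(-75)) - 49*0 = (-3/23 + 41*(-1/75)) + 0 = (-3/23 - 41/75) + 0 = -1168/1725 + 0 = -1168/1725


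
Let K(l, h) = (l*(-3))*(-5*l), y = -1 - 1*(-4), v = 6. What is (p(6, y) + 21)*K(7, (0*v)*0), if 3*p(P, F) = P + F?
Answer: 17640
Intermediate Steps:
y = 3 (y = -1 + 4 = 3)
K(l, h) = 15*l**2 (K(l, h) = (-3*l)*(-5*l) = 15*l**2)
p(P, F) = F/3 + P/3 (p(P, F) = (P + F)/3 = (F + P)/3 = F/3 + P/3)
(p(6, y) + 21)*K(7, (0*v)*0) = (((1/3)*3 + (1/3)*6) + 21)*(15*7**2) = ((1 + 2) + 21)*(15*49) = (3 + 21)*735 = 24*735 = 17640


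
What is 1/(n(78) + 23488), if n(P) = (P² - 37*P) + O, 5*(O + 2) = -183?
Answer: 5/133237 ≈ 3.7527e-5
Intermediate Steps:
O = -193/5 (O = -2 + (⅕)*(-183) = -2 - 183/5 = -193/5 ≈ -38.600)
n(P) = -193/5 + P² - 37*P (n(P) = (P² - 37*P) - 193/5 = -193/5 + P² - 37*P)
1/(n(78) + 23488) = 1/((-193/5 + 78² - 37*78) + 23488) = 1/((-193/5 + 6084 - 2886) + 23488) = 1/(15797/5 + 23488) = 1/(133237/5) = 5/133237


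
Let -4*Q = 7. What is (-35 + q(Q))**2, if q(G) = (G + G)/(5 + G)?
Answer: 219961/169 ≈ 1301.5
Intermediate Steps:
Q = -7/4 (Q = -1/4*7 = -7/4 ≈ -1.7500)
q(G) = 2*G/(5 + G) (q(G) = (2*G)/(5 + G) = 2*G/(5 + G))
(-35 + q(Q))**2 = (-35 + 2*(-7/4)/(5 - 7/4))**2 = (-35 + 2*(-7/4)/(13/4))**2 = (-35 + 2*(-7/4)*(4/13))**2 = (-35 - 14/13)**2 = (-469/13)**2 = 219961/169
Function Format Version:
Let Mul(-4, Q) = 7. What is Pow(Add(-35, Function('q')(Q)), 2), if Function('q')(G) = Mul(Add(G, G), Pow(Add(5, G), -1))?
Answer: Rational(219961, 169) ≈ 1301.5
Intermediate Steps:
Q = Rational(-7, 4) (Q = Mul(Rational(-1, 4), 7) = Rational(-7, 4) ≈ -1.7500)
Function('q')(G) = Mul(2, G, Pow(Add(5, G), -1)) (Function('q')(G) = Mul(Mul(2, G), Pow(Add(5, G), -1)) = Mul(2, G, Pow(Add(5, G), -1)))
Pow(Add(-35, Function('q')(Q)), 2) = Pow(Add(-35, Mul(2, Rational(-7, 4), Pow(Add(5, Rational(-7, 4)), -1))), 2) = Pow(Add(-35, Mul(2, Rational(-7, 4), Pow(Rational(13, 4), -1))), 2) = Pow(Add(-35, Mul(2, Rational(-7, 4), Rational(4, 13))), 2) = Pow(Add(-35, Rational(-14, 13)), 2) = Pow(Rational(-469, 13), 2) = Rational(219961, 169)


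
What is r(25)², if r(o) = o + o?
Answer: 2500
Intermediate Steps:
r(o) = 2*o
r(25)² = (2*25)² = 50² = 2500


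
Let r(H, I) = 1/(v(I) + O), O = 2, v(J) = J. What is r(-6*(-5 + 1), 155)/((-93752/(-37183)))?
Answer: 37183/14719064 ≈ 0.0025262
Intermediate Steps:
r(H, I) = 1/(2 + I) (r(H, I) = 1/(I + 2) = 1/(2 + I))
r(-6*(-5 + 1), 155)/((-93752/(-37183))) = 1/((2 + 155)*((-93752/(-37183)))) = 1/(157*((-93752*(-1/37183)))) = 1/(157*(93752/37183)) = (1/157)*(37183/93752) = 37183/14719064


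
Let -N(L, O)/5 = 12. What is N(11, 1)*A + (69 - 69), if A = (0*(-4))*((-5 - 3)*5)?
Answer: 0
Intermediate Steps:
A = 0 (A = 0*(-8*5) = 0*(-40) = 0)
N(L, O) = -60 (N(L, O) = -5*12 = -60)
N(11, 1)*A + (69 - 69) = -60*0 + (69 - 69) = 0 + 0 = 0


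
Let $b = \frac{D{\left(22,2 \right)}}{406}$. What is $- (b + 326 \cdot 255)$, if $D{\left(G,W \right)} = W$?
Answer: $- \frac{16875391}{203} \approx -83130.0$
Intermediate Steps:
$b = \frac{1}{203}$ ($b = \frac{2}{406} = 2 \cdot \frac{1}{406} = \frac{1}{203} \approx 0.0049261$)
$- (b + 326 \cdot 255) = - (\frac{1}{203} + 326 \cdot 255) = - (\frac{1}{203} + 83130) = \left(-1\right) \frac{16875391}{203} = - \frac{16875391}{203}$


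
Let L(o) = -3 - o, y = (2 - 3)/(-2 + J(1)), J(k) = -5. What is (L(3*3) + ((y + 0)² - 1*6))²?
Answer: 776161/2401 ≈ 323.27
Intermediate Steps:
y = ⅐ (y = (2 - 3)/(-2 - 5) = -1/(-7) = -1*(-⅐) = ⅐ ≈ 0.14286)
(L(3*3) + ((y + 0)² - 1*6))² = ((-3 - 3*3) + ((⅐ + 0)² - 1*6))² = ((-3 - 1*9) + ((⅐)² - 6))² = ((-3 - 9) + (1/49 - 6))² = (-12 - 293/49)² = (-881/49)² = 776161/2401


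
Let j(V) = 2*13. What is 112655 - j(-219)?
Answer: 112629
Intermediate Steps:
j(V) = 26
112655 - j(-219) = 112655 - 1*26 = 112655 - 26 = 112629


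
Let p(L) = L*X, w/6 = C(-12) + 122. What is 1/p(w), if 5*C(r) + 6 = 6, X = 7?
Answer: 1/5124 ≈ 0.00019516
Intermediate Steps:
C(r) = 0 (C(r) = -6/5 + (1/5)*6 = -6/5 + 6/5 = 0)
w = 732 (w = 6*(0 + 122) = 6*122 = 732)
p(L) = 7*L (p(L) = L*7 = 7*L)
1/p(w) = 1/(7*732) = 1/5124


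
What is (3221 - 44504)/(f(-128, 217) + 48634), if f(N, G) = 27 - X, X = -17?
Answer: -13761/16226 ≈ -0.84808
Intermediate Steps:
f(N, G) = 44 (f(N, G) = 27 - 1*(-17) = 27 + 17 = 44)
(3221 - 44504)/(f(-128, 217) + 48634) = (3221 - 44504)/(44 + 48634) = -41283/48678 = -41283*1/48678 = -13761/16226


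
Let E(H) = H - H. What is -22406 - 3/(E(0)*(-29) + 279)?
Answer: -2083759/93 ≈ -22406.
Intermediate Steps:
E(H) = 0
-22406 - 3/(E(0)*(-29) + 279) = -22406 - 3/(0*(-29) + 279) = -22406 - 3/(0 + 279) = -22406 - 3/279 = -22406 - 3*1/279 = -22406 - 1/93 = -2083759/93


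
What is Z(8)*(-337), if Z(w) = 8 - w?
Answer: 0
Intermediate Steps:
Z(8)*(-337) = (8 - 1*8)*(-337) = (8 - 8)*(-337) = 0*(-337) = 0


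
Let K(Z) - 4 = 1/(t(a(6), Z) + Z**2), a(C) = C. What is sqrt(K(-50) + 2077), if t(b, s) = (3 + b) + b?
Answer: 6*sqrt(365633215)/2515 ≈ 45.618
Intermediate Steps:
t(b, s) = 3 + 2*b
K(Z) = 4 + 1/(15 + Z**2) (K(Z) = 4 + 1/((3 + 2*6) + Z**2) = 4 + 1/((3 + 12) + Z**2) = 4 + 1/(15 + Z**2))
sqrt(K(-50) + 2077) = sqrt((61 + 4*(-50)**2)/(15 + (-50)**2) + 2077) = sqrt((61 + 4*2500)/(15 + 2500) + 2077) = sqrt((61 + 10000)/2515 + 2077) = sqrt((1/2515)*10061 + 2077) = sqrt(10061/2515 + 2077) = sqrt(5233716/2515) = 6*sqrt(365633215)/2515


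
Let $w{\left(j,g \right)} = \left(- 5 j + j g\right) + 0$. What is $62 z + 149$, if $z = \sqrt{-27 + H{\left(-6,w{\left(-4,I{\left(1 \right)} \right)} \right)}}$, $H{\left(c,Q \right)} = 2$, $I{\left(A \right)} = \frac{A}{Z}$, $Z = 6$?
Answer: $149 + 310 i \approx 149.0 + 310.0 i$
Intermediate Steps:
$I{\left(A \right)} = \frac{A}{6}$
$w{\left(j,g \right)} = - 5 j + g j$ ($w{\left(j,g \right)} = \left(- 5 j + g j\right) + 0 = - 5 j + g j$)
$z = 5 i$ ($z = \sqrt{-27 + 2} = \sqrt{-25} = 5 i \approx 5.0 i$)
$62 z + 149 = 62 \cdot 5 i + 149 = 310 i + 149 = 149 + 310 i$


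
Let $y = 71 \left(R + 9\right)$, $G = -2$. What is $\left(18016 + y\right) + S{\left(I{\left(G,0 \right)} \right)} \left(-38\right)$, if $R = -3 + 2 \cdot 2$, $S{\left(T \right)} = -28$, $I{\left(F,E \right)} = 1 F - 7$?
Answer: $19790$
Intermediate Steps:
$I{\left(F,E \right)} = -7 + F$ ($I{\left(F,E \right)} = F - 7 = -7 + F$)
$R = 1$ ($R = -3 + 4 = 1$)
$y = 710$ ($y = 71 \left(1 + 9\right) = 71 \cdot 10 = 710$)
$\left(18016 + y\right) + S{\left(I{\left(G,0 \right)} \right)} \left(-38\right) = \left(18016 + 710\right) - -1064 = 18726 + 1064 = 19790$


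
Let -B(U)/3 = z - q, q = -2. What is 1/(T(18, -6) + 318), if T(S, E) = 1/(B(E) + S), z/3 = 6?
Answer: 42/13355 ≈ 0.0031449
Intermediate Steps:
z = 18 (z = 3*6 = 18)
B(U) = -60 (B(U) = -3*(18 - 1*(-2)) = -3*(18 + 2) = -3*20 = -60)
T(S, E) = 1/(-60 + S)
1/(T(18, -6) + 318) = 1/(1/(-60 + 18) + 318) = 1/(1/(-42) + 318) = 1/(-1/42 + 318) = 1/(13355/42) = 42/13355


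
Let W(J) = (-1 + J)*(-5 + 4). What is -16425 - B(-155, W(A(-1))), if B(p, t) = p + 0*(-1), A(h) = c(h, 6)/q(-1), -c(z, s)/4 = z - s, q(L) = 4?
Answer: -16270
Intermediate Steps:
c(z, s) = -4*z + 4*s (c(z, s) = -4*(z - s) = -4*z + 4*s)
A(h) = 6 - h (A(h) = (-4*h + 4*6)/4 = (-4*h + 24)*(¼) = (24 - 4*h)*(¼) = 6 - h)
W(J) = 1 - J (W(J) = (-1 + J)*(-1) = 1 - J)
B(p, t) = p (B(p, t) = p + 0 = p)
-16425 - B(-155, W(A(-1))) = -16425 - 1*(-155) = -16425 + 155 = -16270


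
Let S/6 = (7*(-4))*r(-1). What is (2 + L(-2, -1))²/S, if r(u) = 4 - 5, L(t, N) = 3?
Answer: 25/168 ≈ 0.14881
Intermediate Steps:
r(u) = -1
S = 168 (S = 6*((7*(-4))*(-1)) = 6*(-28*(-1)) = 6*28 = 168)
(2 + L(-2, -1))²/S = (2 + 3)²/168 = 5²*(1/168) = 25*(1/168) = 25/168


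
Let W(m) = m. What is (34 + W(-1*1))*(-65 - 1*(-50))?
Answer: -495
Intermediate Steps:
(34 + W(-1*1))*(-65 - 1*(-50)) = (34 - 1*1)*(-65 - 1*(-50)) = (34 - 1)*(-65 + 50) = 33*(-15) = -495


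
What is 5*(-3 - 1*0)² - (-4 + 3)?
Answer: 46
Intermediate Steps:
5*(-3 - 1*0)² - (-4 + 3) = 5*(-3 + 0)² - 1*(-1) = 5*(-3)² + 1 = 5*9 + 1 = 45 + 1 = 46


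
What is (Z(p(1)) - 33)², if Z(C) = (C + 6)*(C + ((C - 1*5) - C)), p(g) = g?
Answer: 3721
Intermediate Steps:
Z(C) = (-5 + C)*(6 + C) (Z(C) = (6 + C)*(C + ((C - 5) - C)) = (6 + C)*(C + ((-5 + C) - C)) = (6 + C)*(C - 5) = (6 + C)*(-5 + C) = (-5 + C)*(6 + C))
(Z(p(1)) - 33)² = ((-30 + 1 + 1²) - 33)² = ((-30 + 1 + 1) - 33)² = (-28 - 33)² = (-61)² = 3721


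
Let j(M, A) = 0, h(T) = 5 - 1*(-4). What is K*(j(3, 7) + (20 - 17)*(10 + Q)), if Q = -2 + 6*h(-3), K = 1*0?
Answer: 0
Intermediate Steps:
h(T) = 9 (h(T) = 5 + 4 = 9)
K = 0
Q = 52 (Q = -2 + 6*9 = -2 + 54 = 52)
K*(j(3, 7) + (20 - 17)*(10 + Q)) = 0*(0 + (20 - 17)*(10 + 52)) = 0*(0 + 3*62) = 0*(0 + 186) = 0*186 = 0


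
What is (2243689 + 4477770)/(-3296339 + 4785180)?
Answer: 6721459/1488841 ≈ 4.5146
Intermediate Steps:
(2243689 + 4477770)/(-3296339 + 4785180) = 6721459/1488841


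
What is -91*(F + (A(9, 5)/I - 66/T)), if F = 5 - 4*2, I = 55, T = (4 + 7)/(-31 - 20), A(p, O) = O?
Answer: -303394/11 ≈ -27581.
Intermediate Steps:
T = -11/51 (T = 11/(-51) = 11*(-1/51) = -11/51 ≈ -0.21569)
F = -3 (F = 5 - 8 = -3)
-91*(F + (A(9, 5)/I - 66/T)) = -91*(-3 + (5/55 - 66/(-11/51))) = -91*(-3 + (5*(1/55) - 66*(-51/11))) = -91*(-3 + (1/11 + 306)) = -91*(-3 + 3367/11) = -91*3334/11 = -303394/11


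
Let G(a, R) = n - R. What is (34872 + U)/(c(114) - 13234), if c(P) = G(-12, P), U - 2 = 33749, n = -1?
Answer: -68623/13349 ≈ -5.1407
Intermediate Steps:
U = 33751 (U = 2 + 33749 = 33751)
G(a, R) = -1 - R
c(P) = -1 - P
(34872 + U)/(c(114) - 13234) = (34872 + 33751)/((-1 - 1*114) - 13234) = 68623/((-1 - 114) - 13234) = 68623/(-115 - 13234) = 68623/(-13349) = 68623*(-1/13349) = -68623/13349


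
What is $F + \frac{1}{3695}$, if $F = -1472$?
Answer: $- \frac{5439039}{3695} \approx -1472.0$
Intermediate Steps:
$F + \frac{1}{3695} = -1472 + \frac{1}{3695} = - \frac{5439039}{3695}$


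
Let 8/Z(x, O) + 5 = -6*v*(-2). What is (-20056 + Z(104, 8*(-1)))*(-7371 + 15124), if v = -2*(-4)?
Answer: -14149907264/91 ≈ -1.5549e+8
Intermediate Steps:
v = 8
Z(x, O) = 8/91 (Z(x, O) = 8/(-5 - 6*8*(-2)) = 8/(-5 - 48*(-2)) = 8/(-5 + 96) = 8/91)
(-20056 + Z(104, 8*(-1)))*(-7371 + 15124) = (-20056 + 8/91)*(-7371 + 15124) = -1825088/91*7753 = -14149907264/91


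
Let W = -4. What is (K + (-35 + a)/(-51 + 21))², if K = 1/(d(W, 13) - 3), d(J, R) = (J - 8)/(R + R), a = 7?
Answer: 841/2025 ≈ 0.41531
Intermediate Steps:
d(J, R) = (-8 + J)/(2*R) (d(J, R) = (-8 + J)/((2*R)) = (-8 + J)*(1/(2*R)) = (-8 + J)/(2*R))
K = -13/45 (K = 1/((½)*(-8 - 4)/13 - 3) = 1/((½)*(1/13)*(-12) - 3) = 1/(-6/13 - 3) = 1/(-45/13) = -13/45 ≈ -0.28889)
(K + (-35 + a)/(-51 + 21))² = (-13/45 + (-35 + 7)/(-51 + 21))² = (-13/45 - 28/(-30))² = (-13/45 - 28*(-1/30))² = (-13/45 + 14/15)² = (29/45)² = 841/2025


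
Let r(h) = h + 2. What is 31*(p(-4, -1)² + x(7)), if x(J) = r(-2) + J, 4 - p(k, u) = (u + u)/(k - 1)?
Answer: 15469/25 ≈ 618.76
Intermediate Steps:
r(h) = 2 + h
p(k, u) = 4 - 2*u/(-1 + k) (p(k, u) = 4 - (u + u)/(k - 1) = 4 - 2*u/(-1 + k))
x(J) = J (x(J) = (2 - 2) + J = 0 + J = J)
31*(p(-4, -1)² + x(7)) = 31*((2*(-2 - 1*(-1) + 2*(-4))/(-1 - 4))² + 7) = 31*((2*(-2 + 1 - 8)/(-5))² + 7) = 31*((2*(-⅕)*(-9))² + 7) = 31*((18/5)² + 7) = 31*(324/25 + 7) = 31*(499/25) = 15469/25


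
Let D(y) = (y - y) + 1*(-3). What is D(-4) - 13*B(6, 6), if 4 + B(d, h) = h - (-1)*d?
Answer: -107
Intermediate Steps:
D(y) = -3 (D(y) = 0 - 3 = -3)
B(d, h) = -4 + d + h (B(d, h) = -4 + (h - (-1)*d) = -4 + (h + d) = -4 + (d + h) = -4 + d + h)
D(-4) - 13*B(6, 6) = -3 - 13*(-4 + 6 + 6) = -3 - 13*8 = -3 - 104 = -107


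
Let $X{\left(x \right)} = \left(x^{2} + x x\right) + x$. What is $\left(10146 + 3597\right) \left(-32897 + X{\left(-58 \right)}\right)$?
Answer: $-360437661$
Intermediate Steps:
$X{\left(x \right)} = x + 2 x^{2}$ ($X{\left(x \right)} = \left(x^{2} + x^{2}\right) + x = 2 x^{2} + x = x + 2 x^{2}$)
$\left(10146 + 3597\right) \left(-32897 + X{\left(-58 \right)}\right) = \left(10146 + 3597\right) \left(-32897 - 58 \left(1 + 2 \left(-58\right)\right)\right) = 13743 \left(-32897 - 58 \left(1 - 116\right)\right) = 13743 \left(-32897 - -6670\right) = 13743 \left(-32897 + 6670\right) = 13743 \left(-26227\right) = -360437661$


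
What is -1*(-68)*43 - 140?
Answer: 2784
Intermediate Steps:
-1*(-68)*43 - 140 = 68*43 - 140 = 2924 - 140 = 2784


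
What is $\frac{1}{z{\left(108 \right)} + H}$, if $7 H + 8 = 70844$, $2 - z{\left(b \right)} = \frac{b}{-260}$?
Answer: $\frac{455}{4605439} \approx 9.8796 \cdot 10^{-5}$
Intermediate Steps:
$z{\left(b \right)} = 2 + \frac{b}{260}$ ($z{\left(b \right)} = 2 - \frac{b}{-260} = 2 - b \left(- \frac{1}{260}\right) = 2 - - \frac{b}{260} = 2 + \frac{b}{260}$)
$H = \frac{70836}{7}$ ($H = - \frac{8}{7} + \frac{1}{7} \cdot 70844 = - \frac{8}{7} + \frac{70844}{7} = \frac{70836}{7} \approx 10119.0$)
$\frac{1}{z{\left(108 \right)} + H} = \frac{1}{\left(2 + \frac{1}{260} \cdot 108\right) + \frac{70836}{7}} = \frac{1}{\left(2 + \frac{27}{65}\right) + \frac{70836}{7}} = \frac{1}{\frac{157}{65} + \frac{70836}{7}} = \frac{1}{\frac{4605439}{455}} = \frac{455}{4605439}$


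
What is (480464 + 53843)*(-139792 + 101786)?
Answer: -20306871842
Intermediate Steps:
(480464 + 53843)*(-139792 + 101786) = 534307*(-38006) = -20306871842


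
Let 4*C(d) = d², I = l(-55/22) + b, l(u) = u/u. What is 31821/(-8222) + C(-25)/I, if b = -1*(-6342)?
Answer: -401111831/104304292 ≈ -3.8456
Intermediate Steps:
l(u) = 1
b = 6342
I = 6343 (I = 1 + 6342 = 6343)
C(d) = d²/4
31821/(-8222) + C(-25)/I = 31821/(-8222) + ((¼)*(-25)²)/6343 = 31821*(-1/8222) + ((¼)*625)*(1/6343) = -31821/8222 + (625/4)*(1/6343) = -31821/8222 + 625/25372 = -401111831/104304292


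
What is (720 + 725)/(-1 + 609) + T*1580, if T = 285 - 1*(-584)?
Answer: 834797605/608 ≈ 1.3730e+6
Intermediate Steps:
T = 869 (T = 285 + 584 = 869)
(720 + 725)/(-1 + 609) + T*1580 = (720 + 725)/(-1 + 609) + 869*1580 = 1445/608 + 1373020 = 834797605/608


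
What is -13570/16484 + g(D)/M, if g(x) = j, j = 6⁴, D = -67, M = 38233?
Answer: -19133021/24239722 ≈ -0.78932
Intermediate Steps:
j = 1296
g(x) = 1296
-13570/16484 + g(D)/M = -13570/16484 + 1296/38233 = -13570*1/16484 + 1296*(1/38233) = -6785/8242 + 1296/38233 = -19133021/24239722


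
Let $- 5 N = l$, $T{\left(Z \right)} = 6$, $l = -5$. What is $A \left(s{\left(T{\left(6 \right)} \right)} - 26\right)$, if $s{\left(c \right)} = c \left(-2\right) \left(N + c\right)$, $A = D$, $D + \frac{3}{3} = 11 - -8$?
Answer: $-1980$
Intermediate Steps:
$N = 1$ ($N = \left(- \frac{1}{5}\right) \left(-5\right) = 1$)
$D = 18$ ($D = -1 + \left(11 - -8\right) = -1 + \left(11 + 8\right) = -1 + 19 = 18$)
$A = 18$
$s{\left(c \right)} = - 2 c \left(1 + c\right)$ ($s{\left(c \right)} = c \left(-2\right) \left(1 + c\right) = - 2 c \left(1 + c\right)$)
$A \left(s{\left(T{\left(6 \right)} \right)} - 26\right) = 18 \left(\left(-2\right) 6 \left(1 + 6\right) - 26\right) = 18 \left(\left(-2\right) 6 \cdot 7 - 26\right) = 18 \left(-84 - 26\right) = 18 \left(-110\right) = -1980$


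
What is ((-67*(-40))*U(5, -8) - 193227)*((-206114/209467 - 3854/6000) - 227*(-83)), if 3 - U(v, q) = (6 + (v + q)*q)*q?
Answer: 1807423306048669061/209467000 ≈ 8.6287e+9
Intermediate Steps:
U(v, q) = 3 - q*(6 + q*(q + v)) (U(v, q) = 3 - (6 + (v + q)*q)*q = 3 - (6 + (q + v)*q)*q = 3 - (6 + q*(q + v))*q = 3 - q*(6 + q*(q + v)))
((-67*(-40))*U(5, -8) - 193227)*((-206114/209467 - 3854/6000) - 227*(-83)) = ((-67*(-40))*(3 - 1*(-8)³ - 6*(-8) - 1*5*(-8)²) - 193227)*((-206114/209467 - 3854/6000) - 227*(-83)) = (2680*(3 - 1*(-512) + 48 - 1*5*64) - 193227)*((-206114*1/209467 - 3854*1/6000) + 18841) = (2680*(3 + 512 + 48 - 320) - 193227)*((-206114/209467 - 1927/3000) + 18841) = (2680*243 - 193227)*(-1021984909/628401000 + 18841) = (651240 - 193227)*(11838681256091/628401000) = 458013*(11838681256091/628401000) = 1807423306048669061/209467000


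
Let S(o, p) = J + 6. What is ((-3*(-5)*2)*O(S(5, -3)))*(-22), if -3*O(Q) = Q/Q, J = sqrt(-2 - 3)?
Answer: 220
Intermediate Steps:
J = I*sqrt(5) (J = sqrt(-5) = I*sqrt(5) ≈ 2.2361*I)
S(o, p) = 6 + I*sqrt(5) (S(o, p) = I*sqrt(5) + 6 = 6 + I*sqrt(5))
O(Q) = -1/3 (O(Q) = -Q/(3*Q) = -1/3*1 = -1/3)
((-3*(-5)*2)*O(S(5, -3)))*(-22) = ((-3*(-5)*2)*(-1/3))*(-22) = ((15*2)*(-1/3))*(-22) = (30*(-1/3))*(-22) = -10*(-22) = 220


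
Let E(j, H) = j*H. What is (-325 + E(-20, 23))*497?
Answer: -390145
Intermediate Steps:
E(j, H) = H*j
(-325 + E(-20, 23))*497 = (-325 + 23*(-20))*497 = (-325 - 460)*497 = -785*497 = -390145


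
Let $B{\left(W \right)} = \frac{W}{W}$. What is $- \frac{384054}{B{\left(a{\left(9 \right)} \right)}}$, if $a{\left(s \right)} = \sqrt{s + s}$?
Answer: $-384054$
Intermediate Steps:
$a{\left(s \right)} = \sqrt{2} \sqrt{s}$ ($a{\left(s \right)} = \sqrt{2 s} = \sqrt{2} \sqrt{s}$)
$B{\left(W \right)} = 1$
$- \frac{384054}{B{\left(a{\left(9 \right)} \right)}} = - \frac{384054}{1} = \left(-384054\right) 1 = -384054$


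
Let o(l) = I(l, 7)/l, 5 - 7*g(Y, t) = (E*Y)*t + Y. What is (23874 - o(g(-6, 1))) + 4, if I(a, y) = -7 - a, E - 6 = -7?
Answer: 119444/5 ≈ 23889.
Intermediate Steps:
E = -1 (E = 6 - 7 = -1)
g(Y, t) = 5/7 - Y/7 + Y*t/7 (g(Y, t) = 5/7 - ((-Y)*t + Y)/7 = 5/7 - (-Y*t + Y)/7 = 5/7 - (Y - Y*t)/7 = 5/7 + (-Y/7 + Y*t/7) = 5/7 - Y/7 + Y*t/7)
o(l) = (-7 - l)/l
(23874 - o(g(-6, 1))) + 4 = (23874 - (-7 - (5/7 - ⅐*(-6) + (⅐)*(-6)*1))/(5/7 - ⅐*(-6) + (⅐)*(-6)*1)) + 4 = (23874 - (-7 - (5/7 + 6/7 - 6/7))/(5/7 + 6/7 - 6/7)) + 4 = (23874 - (-7 - 1*5/7)/5/7) + 4 = (23874 - 7*(-7 - 5/7)/5) + 4 = (23874 - 7*(-54)/(5*7)) + 4 = (23874 - 1*(-54/5)) + 4 = (23874 + 54/5) + 4 = 119424/5 + 4 = 119444/5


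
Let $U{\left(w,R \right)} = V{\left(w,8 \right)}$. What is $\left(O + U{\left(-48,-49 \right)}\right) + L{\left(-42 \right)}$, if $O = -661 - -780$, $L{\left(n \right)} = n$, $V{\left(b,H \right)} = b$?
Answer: $29$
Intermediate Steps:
$U{\left(w,R \right)} = w$
$O = 119$ ($O = -661 + 780 = 119$)
$\left(O + U{\left(-48,-49 \right)}\right) + L{\left(-42 \right)} = \left(119 - 48\right) - 42 = 71 - 42 = 29$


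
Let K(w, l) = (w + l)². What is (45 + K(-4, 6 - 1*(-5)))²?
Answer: 8836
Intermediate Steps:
K(w, l) = (l + w)²
(45 + K(-4, 6 - 1*(-5)))² = (45 + ((6 - 1*(-5)) - 4)²)² = (45 + ((6 + 5) - 4)²)² = (45 + (11 - 4)²)² = (45 + 7²)² = (45 + 49)² = 94² = 8836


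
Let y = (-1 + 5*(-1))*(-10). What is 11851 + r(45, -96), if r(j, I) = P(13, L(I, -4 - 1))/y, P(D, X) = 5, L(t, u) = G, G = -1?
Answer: 142213/12 ≈ 11851.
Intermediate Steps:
L(t, u) = -1
y = 60 (y = (-1 - 5)*(-10) = -6*(-10) = 60)
r(j, I) = 1/12 (r(j, I) = 5/60 = 5*(1/60) = 1/12)
11851 + r(45, -96) = 11851 + 1/12 = 142213/12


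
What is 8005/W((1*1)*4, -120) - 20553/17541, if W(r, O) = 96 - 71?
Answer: 9326792/29235 ≈ 319.03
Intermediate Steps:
W(r, O) = 25
8005/W((1*1)*4, -120) - 20553/17541 = 8005/25 - 20553/17541 = 8005*(1/25) - 20553*1/17541 = 1601/5 - 6851/5847 = 9326792/29235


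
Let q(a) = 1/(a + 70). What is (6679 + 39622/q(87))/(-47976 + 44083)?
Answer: -6227333/3893 ≈ -1599.6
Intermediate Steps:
q(a) = 1/(70 + a)
(6679 + 39622/q(87))/(-47976 + 44083) = (6679 + 39622/(1/(70 + 87)))/(-47976 + 44083) = (6679 + 39622/(1/157))/(-3893) = (6679 + 39622/(1/157))*(-1/3893) = (6679 + 39622*157)*(-1/3893) = (6679 + 6220654)*(-1/3893) = 6227333*(-1/3893) = -6227333/3893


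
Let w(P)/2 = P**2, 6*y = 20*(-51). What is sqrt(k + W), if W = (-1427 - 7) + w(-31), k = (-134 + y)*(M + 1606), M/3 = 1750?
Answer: 2*I*sqrt(520934) ≈ 1443.5*I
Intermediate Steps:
M = 5250 (M = 3*1750 = 5250)
y = -170 (y = (20*(-51))/6 = (1/6)*(-1020) = -170)
w(P) = 2*P**2
k = -2084224 (k = (-134 - 170)*(5250 + 1606) = -304*6856 = -2084224)
W = 488 (W = (-1427 - 7) + 2*(-31)**2 = -1434 + 2*961 = -1434 + 1922 = 488)
sqrt(k + W) = sqrt(-2084224 + 488) = sqrt(-2083736) = 2*I*sqrt(520934)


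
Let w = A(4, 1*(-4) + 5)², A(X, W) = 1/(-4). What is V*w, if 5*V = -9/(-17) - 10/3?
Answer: -143/4080 ≈ -0.035049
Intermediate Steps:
A(X, W) = -¼
V = -143/255 (V = (-9/(-17) - 10/3)/5 = (-9*(-1/17) - 10*⅓)/5 = (9/17 - 10/3)/5 = (⅕)*(-143/51) = -143/255 ≈ -0.56078)
w = 1/16 (w = (-¼)² = 1/16 ≈ 0.062500)
V*w = -143/255*1/16 = -143/4080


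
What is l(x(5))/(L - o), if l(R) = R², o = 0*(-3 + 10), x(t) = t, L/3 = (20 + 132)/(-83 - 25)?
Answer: -225/38 ≈ -5.9211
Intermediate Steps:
L = -38/9 (L = 3*((20 + 132)/(-83 - 25)) = 3*(152/(-108)) = 3*(152*(-1/108)) = 3*(-38/27) = -38/9 ≈ -4.2222)
o = 0 (o = 0*7 = 0)
l(x(5))/(L - o) = 5²/(-38/9 - 1*0) = 25/(-38/9 + 0) = 25/(-38/9) = 25*(-9/38) = -225/38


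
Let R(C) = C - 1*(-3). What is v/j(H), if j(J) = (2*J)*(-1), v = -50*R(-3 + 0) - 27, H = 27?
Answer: ½ ≈ 0.50000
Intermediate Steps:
R(C) = 3 + C (R(C) = C + 3 = 3 + C)
v = -27 (v = -50*(3 + (-3 + 0)) - 27 = -50*(3 - 3) - 27 = -50*0 - 27 = 0 - 27 = -27)
j(J) = -2*J
v/j(H) = -27/((-2*27)) = -27/(-54) = -27*(-1/54) = ½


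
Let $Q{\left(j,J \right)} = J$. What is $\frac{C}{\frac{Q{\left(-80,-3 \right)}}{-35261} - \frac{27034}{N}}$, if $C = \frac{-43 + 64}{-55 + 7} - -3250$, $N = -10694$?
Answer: $\frac{9802789700031}{7626223648} \approx 1285.4$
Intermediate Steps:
$C = \frac{51993}{16}$ ($C = \frac{21}{-48} + 3250 = 21 \left(- \frac{1}{48}\right) + 3250 = - \frac{7}{16} + 3250 = \frac{51993}{16} \approx 3249.6$)
$\frac{C}{\frac{Q{\left(-80,-3 \right)}}{-35261} - \frac{27034}{N}} = \frac{51993}{16 \left(- \frac{3}{-35261} - \frac{27034}{-10694}\right)} = \frac{51993}{16 \left(\left(-3\right) \left(- \frac{1}{35261}\right) - - \frac{13517}{5347}\right)} = \frac{51993}{16 \left(\frac{3}{35261} + \frac{13517}{5347}\right)} = \frac{51993}{16 \cdot \frac{476638978}{188540567}} = \frac{51993}{16} \cdot \frac{188540567}{476638978} = \frac{9802789700031}{7626223648}$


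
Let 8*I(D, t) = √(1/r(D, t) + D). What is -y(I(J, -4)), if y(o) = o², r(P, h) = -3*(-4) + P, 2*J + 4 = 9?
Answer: -149/3712 ≈ -0.040140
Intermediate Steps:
J = 5/2 (J = -2 + (½)*9 = -2 + 9/2 = 5/2 ≈ 2.5000)
r(P, h) = 12 + P
I(D, t) = √(D + 1/(12 + D))/8 (I(D, t) = √(1/(12 + D) + D)/8 = √(D + 1/(12 + D))/8)
-y(I(J, -4)) = -(√((1 + 5*(12 + 5/2)/2)/(12 + 5/2))/8)² = -(√((1 + (5/2)*(29/2))/(29/2))/8)² = -(√(2*(1 + 145/4)/29)/8)² = -(√((2/29)*(149/4))/8)² = -(√(149/58)/8)² = -((√8642/58)/8)² = -(√8642/464)² = -1*149/3712 = -149/3712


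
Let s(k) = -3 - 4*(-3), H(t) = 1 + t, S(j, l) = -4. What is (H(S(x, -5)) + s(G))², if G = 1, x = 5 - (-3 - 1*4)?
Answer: 36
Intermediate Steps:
x = 12 (x = 5 - (-3 - 4) = 5 - 1*(-7) = 5 + 7 = 12)
s(k) = 9 (s(k) = -3 + 12 = 9)
(H(S(x, -5)) + s(G))² = ((1 - 4) + 9)² = (-3 + 9)² = 6² = 36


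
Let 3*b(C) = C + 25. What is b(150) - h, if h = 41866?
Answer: -125423/3 ≈ -41808.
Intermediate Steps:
b(C) = 25/3 + C/3 (b(C) = (C + 25)/3 = (25 + C)/3 = 25/3 + C/3)
b(150) - h = (25/3 + (1/3)*150) - 1*41866 = (25/3 + 50) - 41866 = 175/3 - 41866 = -125423/3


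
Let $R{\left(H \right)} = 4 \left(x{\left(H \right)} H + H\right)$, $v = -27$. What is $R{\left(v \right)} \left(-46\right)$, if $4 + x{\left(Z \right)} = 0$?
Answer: $-14904$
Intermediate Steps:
$x{\left(Z \right)} = -4$ ($x{\left(Z \right)} = -4 + 0 = -4$)
$R{\left(H \right)} = - 12 H$ ($R{\left(H \right)} = 4 \left(- 4 H + H\right) = 4 \left(- 3 H\right) = - 12 H$)
$R{\left(v \right)} \left(-46\right) = \left(-12\right) \left(-27\right) \left(-46\right) = 324 \left(-46\right) = -14904$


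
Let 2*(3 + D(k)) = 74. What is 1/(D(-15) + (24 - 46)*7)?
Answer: -1/120 ≈ -0.0083333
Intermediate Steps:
D(k) = 34 (D(k) = -3 + (½)*74 = -3 + 37 = 34)
1/(D(-15) + (24 - 46)*7) = 1/(34 + (24 - 46)*7) = 1/(34 - 22*7) = 1/(34 - 154) = 1/(-120) = -1/120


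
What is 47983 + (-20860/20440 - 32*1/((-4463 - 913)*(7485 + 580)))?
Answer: 4745857282813/98909160 ≈ 47982.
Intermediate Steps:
47983 + (-20860/20440 - 32*1/((-4463 - 913)*(7485 + 580))) = 47983 + (-20860*1/20440 - 32/((-5376*8065))) = 47983 + (-149/146 - 32/(-43357440)) = 47983 + (-149/146 - 32*(-1/43357440)) = 47983 + (-149/146 + 1/1354920) = 47983 - 100941467/98909160 = 4745857282813/98909160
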